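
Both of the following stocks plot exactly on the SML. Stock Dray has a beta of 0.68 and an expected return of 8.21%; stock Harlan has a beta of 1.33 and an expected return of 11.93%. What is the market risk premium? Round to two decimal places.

Both satisfy E(R) = R_f + β·MRP, so the slope of the SML is
MRP = (11.93% − 8.21%) / (1.33 − 0.68) = 3.72% / 0.65 = 5.7231%

5.72%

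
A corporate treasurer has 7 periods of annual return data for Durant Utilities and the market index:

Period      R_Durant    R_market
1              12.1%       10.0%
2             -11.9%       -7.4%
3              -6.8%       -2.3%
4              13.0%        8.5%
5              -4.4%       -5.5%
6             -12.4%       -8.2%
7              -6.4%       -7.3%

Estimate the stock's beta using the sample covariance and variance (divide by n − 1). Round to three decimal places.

1.323

Mean R_i = (12.1 − 11.9 − 6.8 + 13.0 − 4.4 − 12.4 − 6.4) / 7 = -2.4000%
Mean R_m = (10.0 − 7.4 − 2.3 + 8.5 − 5.5 − 8.2 − 7.3) / 7 = -1.7429%
Σ(R_i − R̄_i)(R_m − R̄_m) = 478.5200  ⇒  Cov = 478.5200 / 6 = 79.7533
Σ(R_m − R̄_m)² = 361.8171  ⇒  Var(R_m) = 361.8171 / 6 = 60.3029
β = Cov / Var(R_m) = 79.7533 / 60.3029 = 1.3225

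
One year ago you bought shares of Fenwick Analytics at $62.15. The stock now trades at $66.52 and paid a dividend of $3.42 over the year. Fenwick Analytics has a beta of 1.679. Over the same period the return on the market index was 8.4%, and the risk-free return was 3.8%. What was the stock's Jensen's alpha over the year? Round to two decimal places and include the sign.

+1.01%

Realised HPR = (P1 + D1 − P0) / P0 = (66.52 + 3.42 − 62.15) / 62.15 = 7.79 / 62.15 = 12.5342%
MRP = 8.4% − 3.8% = 4.60%
CAPM required = R_f + β·MRP = 3.8% + 1.679 × 4.6% = 11.5234%
α = realised − required = 12.5342% − 11.5234% = +1.01%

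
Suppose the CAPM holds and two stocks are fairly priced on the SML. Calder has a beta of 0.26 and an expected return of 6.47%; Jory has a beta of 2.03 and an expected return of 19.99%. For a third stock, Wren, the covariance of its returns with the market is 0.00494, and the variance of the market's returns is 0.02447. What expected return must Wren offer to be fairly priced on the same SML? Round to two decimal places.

6.03%

MRP = (19.99% − 6.47%) / (2.03 − 0.26) = 7.6384%
R_f = 6.47% − 0.26 × 7.6384% = 4.4840%
β_Wren = Cov / Var(R_m) = 0.00494 / 0.02447 = 0.2019
E(R_Wren) = R_f + β × MRP = 4.4840% + 0.2019 × 7.6384% = 6.03%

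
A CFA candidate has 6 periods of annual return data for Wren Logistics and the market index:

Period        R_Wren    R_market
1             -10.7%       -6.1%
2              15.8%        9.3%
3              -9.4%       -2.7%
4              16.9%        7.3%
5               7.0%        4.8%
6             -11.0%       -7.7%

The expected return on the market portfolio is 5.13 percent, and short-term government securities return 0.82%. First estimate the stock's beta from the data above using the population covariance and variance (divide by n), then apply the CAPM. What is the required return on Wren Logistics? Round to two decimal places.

Mean R_i = (-10.7 + 15.8 − 9.4 + 16.9 + 7.0 − 11.0) / 6 = 1.4333%
Mean R_m = (-6.1 + 9.3 − 2.7 + 7.3 + 4.8 − 7.7) / 6 = 0.8167%
Σ(R_i − R̄_i)(R_m − R̄_m) = 472.2367  ⇒  Cov = 472.2367 / 6 = 78.7061
Σ(R_m − R̄_m)² = 262.6083  ⇒  Var(R_m) = 262.6083 / 6 = 43.7681
β = Cov / Var(R_m) = 78.7061 / 43.7681 = 1.7983
MRP = 5.13% − 0.82% = 4.31%
E(R) = R_f + β × MRP = 0.82% + 1.7983 × 4.31% = 8.57%

8.57%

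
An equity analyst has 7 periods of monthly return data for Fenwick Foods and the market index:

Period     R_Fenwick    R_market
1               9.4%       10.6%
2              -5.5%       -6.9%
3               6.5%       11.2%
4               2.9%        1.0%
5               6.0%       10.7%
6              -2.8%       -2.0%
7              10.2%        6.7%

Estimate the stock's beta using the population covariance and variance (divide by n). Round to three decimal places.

0.749

Mean R_i = (9.4 − 5.5 + 6.5 + 2.9 + 6.0 − 2.8 + 10.2) / 7 = 3.8143%
Mean R_m = (10.6 − 6.9 + 11.2 + 1.0 + 10.7 − 2.0 + 6.7) / 7 = 4.4714%
Σ(R_i − R̄_i)(R_m − R̄_m) = 232.0429  ⇒  Cov = 232.0429 / 7 = 33.1490
Σ(R_m − R̄_m)² = 309.8343  ⇒  Var(R_m) = 309.8343 / 7 = 44.2620
β = Cov / Var(R_m) = 33.1490 / 44.2620 = 0.7489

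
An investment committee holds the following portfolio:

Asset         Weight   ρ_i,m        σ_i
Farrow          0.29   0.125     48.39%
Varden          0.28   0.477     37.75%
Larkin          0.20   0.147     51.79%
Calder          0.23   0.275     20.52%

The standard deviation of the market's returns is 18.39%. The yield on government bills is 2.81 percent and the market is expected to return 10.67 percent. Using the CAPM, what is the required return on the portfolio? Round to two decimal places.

6.92%

β_Farrow = 0.125 × 48.39% / 18.39% = 0.3289
β_Varden = 0.477 × 37.75% / 18.39% = 0.9792
β_Larkin = 0.147 × 51.79% / 18.39% = 0.4140
β_Calder = 0.275 × 20.52% / 18.39% = 0.3069
β_P = Σ w_i β_i = 0.29×0.3289 + 0.28×0.9792 + 0.20×0.4140 + 0.23×0.3069 = 0.5229
MRP = 10.67% − 2.81% = 7.86%
E(R_P) = R_f + β_P × MRP = 2.81% + 0.5229 × 7.86% = 6.92%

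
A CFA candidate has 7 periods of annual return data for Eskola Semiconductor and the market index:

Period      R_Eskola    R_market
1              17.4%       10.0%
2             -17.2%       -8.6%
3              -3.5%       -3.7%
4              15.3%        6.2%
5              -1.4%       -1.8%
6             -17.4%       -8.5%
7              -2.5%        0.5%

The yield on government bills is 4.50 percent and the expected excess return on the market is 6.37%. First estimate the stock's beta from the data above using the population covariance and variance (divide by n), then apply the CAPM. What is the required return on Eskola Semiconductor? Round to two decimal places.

Mean R_i = (17.4 − 17.2 − 3.5 + 15.3 − 1.4 − 17.4 − 2.5) / 7 = -1.3286%
Mean R_m = (10.0 − 8.6 − 3.7 + 6.2 − 1.8 − 8.5 + 0.5) / 7 = -0.8429%
Σ(R_i − R̄_i)(R_m − R̄_m) = 571.0614  ⇒  Cov = 571.0614 / 7 = 81.5802
Σ(R_m − R̄_m)² = 296.8571  ⇒  Var(R_m) = 296.8571 / 7 = 42.4082
β = Cov / Var(R_m) = 81.5802 / 42.4082 = 1.9237
E(R) = R_f + β × MRP = 4.50% + 1.9237 × 6.37% = 16.75%

16.75%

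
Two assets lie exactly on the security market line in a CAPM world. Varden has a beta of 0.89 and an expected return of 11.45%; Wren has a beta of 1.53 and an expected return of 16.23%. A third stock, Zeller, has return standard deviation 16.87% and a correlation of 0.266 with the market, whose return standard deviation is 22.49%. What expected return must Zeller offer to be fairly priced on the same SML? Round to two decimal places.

MRP = (16.23% − 11.45%) / (1.53 − 0.89) = 7.4688%
R_f = 11.45% − 0.89 × 7.4688% = 4.8028%
β_Zeller = ρ·σ_i/σ_m = 0.266 × 16.87 / 22.49 = 0.1995
E(R_Zeller) = R_f + β × MRP = 4.8028% + 0.1995 × 7.4688% = 6.29%

6.29%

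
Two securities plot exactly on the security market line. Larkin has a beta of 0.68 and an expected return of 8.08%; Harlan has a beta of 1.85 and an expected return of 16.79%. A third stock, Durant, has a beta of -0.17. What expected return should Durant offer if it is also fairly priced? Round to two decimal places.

MRP (SML slope) = (16.79% − 8.08%) / (1.85 − 0.68) = 8.71% / 1.17 = 7.4444%
R_f (intercept) = 8.08% − 0.68 × 7.4444% = 3.0178%
E(R_Durant) = R_f + β × MRP = 3.0178% + -0.17 × 7.4444% = 1.75%

1.75%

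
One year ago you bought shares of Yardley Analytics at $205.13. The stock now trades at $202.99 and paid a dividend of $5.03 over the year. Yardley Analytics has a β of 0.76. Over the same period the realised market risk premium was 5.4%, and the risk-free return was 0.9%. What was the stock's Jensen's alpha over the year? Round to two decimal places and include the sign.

-3.60%

Realised HPR = (P1 + D1 − P0) / P0 = (202.99 + 5.03 − 205.13) / 205.13 = 2.89 / 205.13 = 1.4089%
CAPM required = R_f + β·MRP = 0.9% + 0.76 × 5.4% = 5.0040%
α = realised − required = 1.4089% − 5.0040% = -3.60%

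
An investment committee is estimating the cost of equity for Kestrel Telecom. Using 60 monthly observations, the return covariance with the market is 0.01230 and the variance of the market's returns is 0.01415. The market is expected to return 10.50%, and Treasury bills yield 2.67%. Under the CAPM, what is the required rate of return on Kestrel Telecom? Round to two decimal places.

β = Cov(R_i, R_m) / Var(R_m) = 0.01230 / 0.01415 = 0.8693
MRP = 10.50% − 2.67% = 7.83%
E(R) = R_f + β × MRP = 2.67% + 0.8693 × 7.83% = 9.48%

9.48%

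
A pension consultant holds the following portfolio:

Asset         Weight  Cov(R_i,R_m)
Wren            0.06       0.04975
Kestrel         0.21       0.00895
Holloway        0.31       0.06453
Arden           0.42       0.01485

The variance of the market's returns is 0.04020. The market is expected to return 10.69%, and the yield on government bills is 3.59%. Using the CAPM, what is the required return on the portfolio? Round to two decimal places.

9.08%

β_Wren = 0.04975 / 0.04020 = 1.2376
β_Kestrel = 0.00895 / 0.04020 = 0.2226
β_Holloway = 0.06453 / 0.04020 = 1.6052
β_Arden = 0.01485 / 0.04020 = 0.3694
β_P = Σ w_i β_i = 0.06×1.2376 + 0.21×0.2226 + 0.31×1.6052 + 0.42×0.3694 = 0.7738
MRP = 10.69% − 3.59% = 7.10%
E(R_P) = R_f + β_P × MRP = 3.59% + 0.7738 × 7.10% = 9.08%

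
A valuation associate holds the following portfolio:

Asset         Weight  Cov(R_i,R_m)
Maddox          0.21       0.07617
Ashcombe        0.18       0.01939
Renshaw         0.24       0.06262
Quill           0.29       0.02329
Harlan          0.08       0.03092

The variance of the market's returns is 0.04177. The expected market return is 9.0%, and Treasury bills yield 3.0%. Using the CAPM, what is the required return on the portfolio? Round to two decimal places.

β_Maddox = 0.07617 / 0.04177 = 1.8236
β_Ashcombe = 0.01939 / 0.04177 = 0.4642
β_Renshaw = 0.06262 / 0.04177 = 1.4992
β_Quill = 0.02329 / 0.04177 = 0.5576
β_Harlan = 0.03092 / 0.04177 = 0.7402
β_P = Σ w_i β_i = 0.21×1.8236 + 0.18×0.4642 + 0.24×1.4992 + 0.29×0.5576 + 0.08×0.7402 = 1.0472
MRP = 9.0% − 3.0% = 6.00%
E(R_P) = R_f + β_P × MRP = 3.0% + 1.0472 × 6.0% = 9.28%

9.28%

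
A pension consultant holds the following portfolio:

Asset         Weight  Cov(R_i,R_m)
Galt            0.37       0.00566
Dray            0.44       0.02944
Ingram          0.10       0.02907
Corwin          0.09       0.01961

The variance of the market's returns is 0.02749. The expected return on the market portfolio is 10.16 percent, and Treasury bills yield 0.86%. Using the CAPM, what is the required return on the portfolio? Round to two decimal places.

7.53%

β_Galt = 0.00566 / 0.02749 = 0.2059
β_Dray = 0.02944 / 0.02749 = 1.0709
β_Ingram = 0.02907 / 0.02749 = 1.0575
β_Corwin = 0.01961 / 0.02749 = 0.7134
β_P = Σ w_i β_i = 0.37×0.2059 + 0.44×1.0709 + 0.10×1.0575 + 0.09×0.7134 = 0.7173
MRP = 10.16% − 0.86% = 9.30%
E(R_P) = R_f + β_P × MRP = 0.86% + 0.7173 × 9.30% = 7.53%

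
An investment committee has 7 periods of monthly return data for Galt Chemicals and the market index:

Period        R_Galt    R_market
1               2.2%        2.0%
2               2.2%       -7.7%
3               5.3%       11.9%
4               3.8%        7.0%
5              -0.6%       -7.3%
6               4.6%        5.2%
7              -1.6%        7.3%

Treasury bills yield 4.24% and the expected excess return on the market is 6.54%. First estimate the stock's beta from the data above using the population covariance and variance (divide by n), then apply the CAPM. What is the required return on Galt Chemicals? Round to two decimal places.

Mean R_i = (2.2 + 2.2 + 5.3 + 3.8 − 0.6 + 4.6 − 1.6) / 7 = 2.2714%
Mean R_m = (2.0 − 7.7 + 11.9 + 7.0 − 7.3 + 5.2 + 7.3) / 7 = 2.6286%
Σ(R_i − R̄_i)(R_m − R̄_m) = 51.9557  ⇒  Cov = 51.9557 / 7 = 7.4222
Σ(R_m − R̄_m)² = 339.1543  ⇒  Var(R_m) = 339.1543 / 7 = 48.4506
β = Cov / Var(R_m) = 7.4222 / 48.4506 = 0.1532
E(R) = R_f + β × MRP = 4.24% + 0.1532 × 6.54% = 5.24%

5.24%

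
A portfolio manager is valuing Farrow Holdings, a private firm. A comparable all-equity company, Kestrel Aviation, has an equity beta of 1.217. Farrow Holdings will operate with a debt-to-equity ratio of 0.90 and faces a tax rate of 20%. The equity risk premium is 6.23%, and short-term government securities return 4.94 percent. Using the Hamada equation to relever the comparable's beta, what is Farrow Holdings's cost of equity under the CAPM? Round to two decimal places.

17.98%

β_L = β_U × [1 + (1 − t)(D/E)] = 1.217 × [1 + (1 − 0.20) × 0.90]
    = 1.217 × [1 + 0.80 × 0.90] = 1.217 × 1.7200 = 2.0932
E(R) = R_f + β_L × MRP = 4.94% + 2.0932 × 6.23% = 17.98%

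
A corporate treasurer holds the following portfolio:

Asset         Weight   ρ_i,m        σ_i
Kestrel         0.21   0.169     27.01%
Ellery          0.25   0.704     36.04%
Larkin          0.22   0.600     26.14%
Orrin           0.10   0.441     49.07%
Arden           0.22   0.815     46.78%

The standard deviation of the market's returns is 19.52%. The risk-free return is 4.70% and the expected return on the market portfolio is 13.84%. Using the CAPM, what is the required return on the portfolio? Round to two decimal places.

14.68%

β_Kestrel = 0.169 × 27.01% / 19.52% = 0.2338
β_Ellery = 0.704 × 36.04% / 19.52% = 1.2998
β_Larkin = 0.600 × 26.14% / 19.52% = 0.8035
β_Orrin = 0.441 × 49.07% / 19.52% = 1.1086
β_Arden = 0.815 × 46.78% / 19.52% = 1.9532
β_P = Σ w_i β_i = 0.21×0.2338 + 0.25×1.2998 + 0.22×0.8035 + 0.10×1.1086 + 0.22×1.9532 = 1.0914
MRP = 13.84% − 4.70% = 9.14%
E(R_P) = R_f + β_P × MRP = 4.70% + 1.0914 × 9.14% = 14.68%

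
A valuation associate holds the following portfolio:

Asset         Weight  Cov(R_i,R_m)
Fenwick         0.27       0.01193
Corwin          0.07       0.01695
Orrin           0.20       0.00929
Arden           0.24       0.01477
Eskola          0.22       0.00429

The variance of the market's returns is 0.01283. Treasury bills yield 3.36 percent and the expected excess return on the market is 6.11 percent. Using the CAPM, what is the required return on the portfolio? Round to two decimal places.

8.48%

β_Fenwick = 0.01193 / 0.01283 = 0.9299
β_Corwin = 0.01695 / 0.01283 = 1.3211
β_Orrin = 0.00929 / 0.01283 = 0.7241
β_Arden = 0.01477 / 0.01283 = 1.1512
β_Eskola = 0.00429 / 0.01283 = 0.3344
β_P = Σ w_i β_i = 0.27×0.9299 + 0.07×1.3211 + 0.20×0.7241 + 0.24×1.1512 + 0.22×0.3344 = 0.8382
E(R_P) = R_f + β_P × MRP = 3.36% + 0.8382 × 6.11% = 8.48%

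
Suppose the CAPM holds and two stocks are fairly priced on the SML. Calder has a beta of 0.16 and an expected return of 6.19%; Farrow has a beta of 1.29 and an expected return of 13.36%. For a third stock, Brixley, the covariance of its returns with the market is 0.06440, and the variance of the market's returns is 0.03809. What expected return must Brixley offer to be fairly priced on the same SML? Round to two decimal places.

15.90%

MRP = (13.36% − 6.19%) / (1.29 − 0.16) = 6.3451%
R_f = 6.19% − 0.16 × 6.3451% = 5.1748%
β_Brixley = Cov / Var(R_m) = 0.06440 / 0.03809 = 1.6907
E(R_Brixley) = R_f + β × MRP = 5.1748% + 1.6907 × 6.3451% = 15.90%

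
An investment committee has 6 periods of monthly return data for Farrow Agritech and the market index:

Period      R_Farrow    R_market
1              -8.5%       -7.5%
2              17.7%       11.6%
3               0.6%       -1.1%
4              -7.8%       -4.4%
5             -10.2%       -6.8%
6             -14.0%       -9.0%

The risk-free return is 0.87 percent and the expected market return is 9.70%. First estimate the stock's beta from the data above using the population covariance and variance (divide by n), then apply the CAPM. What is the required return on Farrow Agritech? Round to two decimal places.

Mean R_i = (-8.5 + 17.7 + 0.6 − 7.8 − 10.2 − 14.0) / 6 = -3.7000%
Mean R_m = (-7.5 + 11.6 − 1.1 − 4.4 − 6.8 − 9.0) / 6 = -2.8667%
Σ(R_i − R̄_i)(R_m − R̄_m) = 434.4500  ⇒  Cov = 434.4500 / 6 = 72.4083
Σ(R_m − R̄_m)² = 289.3133  ⇒  Var(R_m) = 289.3133 / 6 = 48.2189
β = Cov / Var(R_m) = 72.4083 / 48.2189 = 1.5017
MRP = 9.70% − 0.87% = 8.83%
E(R) = R_f + β × MRP = 0.87% + 1.5017 × 8.83% = 14.13%

14.13%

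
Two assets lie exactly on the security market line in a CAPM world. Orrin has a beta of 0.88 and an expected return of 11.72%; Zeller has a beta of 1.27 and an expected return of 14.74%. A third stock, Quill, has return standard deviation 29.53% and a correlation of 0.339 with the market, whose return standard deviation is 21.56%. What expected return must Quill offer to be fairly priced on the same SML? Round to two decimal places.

MRP = (14.74% − 11.72%) / (1.27 − 0.88) = 7.7436%
R_f = 11.72% − 0.88 × 7.7436% = 4.9056%
β_Quill = ρ·σ_i/σ_m = 0.339 × 29.53 / 21.56 = 0.4643
E(R_Quill) = R_f + β × MRP = 4.9056% + 0.4643 × 7.7436% = 8.50%

8.50%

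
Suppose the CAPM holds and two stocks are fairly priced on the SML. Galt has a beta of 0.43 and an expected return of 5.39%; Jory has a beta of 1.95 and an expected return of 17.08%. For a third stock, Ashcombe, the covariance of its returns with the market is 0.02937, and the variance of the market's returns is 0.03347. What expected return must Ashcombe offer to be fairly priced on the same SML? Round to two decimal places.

MRP = (17.08% − 5.39%) / (1.95 − 0.43) = 7.6908%
R_f = 5.39% − 0.43 × 7.6908% = 2.0830%
β_Ashcombe = Cov / Var(R_m) = 0.02937 / 0.03347 = 0.8775
E(R_Ashcombe) = R_f + β × MRP = 2.0830% + 0.8775 × 7.6908% = 8.83%

8.83%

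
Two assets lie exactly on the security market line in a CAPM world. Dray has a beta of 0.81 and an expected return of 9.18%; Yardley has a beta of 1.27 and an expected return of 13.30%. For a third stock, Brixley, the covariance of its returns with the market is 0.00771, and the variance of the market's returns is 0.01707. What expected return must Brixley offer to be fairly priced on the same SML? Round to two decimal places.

MRP = (13.30% − 9.18%) / (1.27 − 0.81) = 8.9565%
R_f = 9.18% − 0.81 × 8.9565% = 1.9252%
β_Brixley = Cov / Var(R_m) = 0.00771 / 0.01707 = 0.4517
E(R_Brixley) = R_f + β × MRP = 1.9252% + 0.4517 × 8.9565% = 5.97%

5.97%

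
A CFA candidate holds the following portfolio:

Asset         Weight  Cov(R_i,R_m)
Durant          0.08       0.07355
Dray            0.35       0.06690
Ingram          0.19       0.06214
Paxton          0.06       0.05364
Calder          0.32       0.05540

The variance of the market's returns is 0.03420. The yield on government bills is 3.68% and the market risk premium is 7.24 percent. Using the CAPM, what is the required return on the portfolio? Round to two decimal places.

16.82%

β_Durant = 0.07355 / 0.03420 = 2.1506
β_Dray = 0.06690 / 0.03420 = 1.9561
β_Ingram = 0.06214 / 0.03420 = 1.8170
β_Paxton = 0.05364 / 0.03420 = 1.5684
β_Calder = 0.05540 / 0.03420 = 1.6199
β_P = Σ w_i β_i = 0.08×2.1506 + 0.35×1.9561 + 0.19×1.8170 + 0.06×1.5684 + 0.32×1.6199 = 1.8144
E(R_P) = R_f + β_P × MRP = 3.68% + 1.8144 × 7.24% = 16.82%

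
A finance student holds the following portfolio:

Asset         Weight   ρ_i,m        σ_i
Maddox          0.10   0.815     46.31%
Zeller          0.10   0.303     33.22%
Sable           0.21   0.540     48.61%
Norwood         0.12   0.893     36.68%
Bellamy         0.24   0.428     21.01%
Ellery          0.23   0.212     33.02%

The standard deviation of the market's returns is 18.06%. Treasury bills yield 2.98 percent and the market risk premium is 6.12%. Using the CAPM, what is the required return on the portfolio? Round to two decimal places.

9.08%

β_Maddox = 0.815 × 46.31% / 18.06% = 2.0898
β_Zeller = 0.303 × 33.22% / 18.06% = 0.5573
β_Sable = 0.540 × 48.61% / 18.06% = 1.4535
β_Norwood = 0.893 × 36.68% / 18.06% = 1.8137
β_Bellamy = 0.428 × 21.01% / 18.06% = 0.4979
β_Ellery = 0.212 × 33.02% / 18.06% = 0.3876
β_P = Σ w_i β_i = 0.10×2.0898 + 0.10×0.5573 + 0.21×1.4535 + 0.12×1.8137 + 0.24×0.4979 + 0.23×0.3876 = 0.9962
E(R_P) = R_f + β_P × MRP = 2.98% + 0.9962 × 6.12% = 9.08%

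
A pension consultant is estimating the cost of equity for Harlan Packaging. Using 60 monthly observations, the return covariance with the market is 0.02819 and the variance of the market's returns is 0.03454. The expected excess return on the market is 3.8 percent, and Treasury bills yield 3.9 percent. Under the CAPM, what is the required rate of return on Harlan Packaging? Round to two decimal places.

β = Cov(R_i, R_m) / Var(R_m) = 0.02819 / 0.03454 = 0.8162
E(R) = R_f + β × MRP = 3.9% + 0.8162 × 3.8% = 7.00%

7.00%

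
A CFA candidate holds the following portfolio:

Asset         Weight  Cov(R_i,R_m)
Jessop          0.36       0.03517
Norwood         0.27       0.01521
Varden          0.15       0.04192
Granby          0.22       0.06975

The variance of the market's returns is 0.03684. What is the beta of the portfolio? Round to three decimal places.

1.042

β_Jessop = 0.03517 / 0.03684 = 0.9547
β_Norwood = 0.01521 / 0.03684 = 0.4129
β_Varden = 0.04192 / 0.03684 = 1.1379
β_Granby = 0.06975 / 0.03684 = 1.8933
β_P = Σ w_i β_i = 0.36×0.9547 + 0.27×0.4129 + 0.15×1.1379 + 0.22×1.8933 = 1.0424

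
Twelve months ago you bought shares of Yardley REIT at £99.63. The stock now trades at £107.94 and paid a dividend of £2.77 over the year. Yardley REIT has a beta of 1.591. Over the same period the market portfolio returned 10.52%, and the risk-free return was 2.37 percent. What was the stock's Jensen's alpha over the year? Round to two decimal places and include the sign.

Realised HPR = (P1 + D1 − P0) / P0 = (107.94 + 2.77 − 99.63) / 99.63 = 11.08 / 99.63 = 11.1211%
MRP = 10.52% − 2.37% = 8.15%
CAPM required = R_f + β·MRP = 2.37% + 1.591 × 8.15% = 15.33665%
α = realised − required = 11.1211% − 15.33665% = -4.22%

-4.22%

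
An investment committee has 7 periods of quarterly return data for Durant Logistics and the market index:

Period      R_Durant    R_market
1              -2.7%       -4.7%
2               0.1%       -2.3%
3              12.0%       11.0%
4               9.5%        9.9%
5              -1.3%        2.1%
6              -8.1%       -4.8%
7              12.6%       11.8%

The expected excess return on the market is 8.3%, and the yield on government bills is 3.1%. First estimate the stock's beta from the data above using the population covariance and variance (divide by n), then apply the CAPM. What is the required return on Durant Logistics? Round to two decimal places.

11.73%

Mean R_i = (-2.7 + 0.1 + 12.0 + 9.5 − 1.3 − 8.1 + 12.6) / 7 = 3.1571%
Mean R_m = (-4.7 − 2.3 + 11.0 + 9.9 + 2.1 − 4.8 + 11.8) / 7 = 3.2857%
Σ(R_i − R̄_i)(R_m − R̄_m) = 350.7257  ⇒  Cov = 350.7257 / 7 = 50.1037
Σ(R_m − R̄_m)² = 337.5086  ⇒  Var(R_m) = 337.5086 / 7 = 48.2155
β = Cov / Var(R_m) = 50.1037 / 48.2155 = 1.0392
E(R) = R_f + β × MRP = 3.1% + 1.0392 × 8.3% = 11.73%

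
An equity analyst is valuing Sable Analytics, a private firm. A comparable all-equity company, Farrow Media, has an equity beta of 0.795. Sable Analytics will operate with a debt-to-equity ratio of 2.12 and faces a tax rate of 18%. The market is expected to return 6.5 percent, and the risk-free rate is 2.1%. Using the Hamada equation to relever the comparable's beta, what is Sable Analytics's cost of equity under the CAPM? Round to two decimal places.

11.68%

β_L = β_U × [1 + (1 − t)(D/E)] = 0.795 × [1 + (1 − 0.18) × 2.12]
    = 0.795 × [1 + 0.82 × 2.12] = 0.795 × 2.7384 = 2.1770
MRP = 6.5% − 2.1% = 4.40%
E(R) = R_f + β_L × MRP = 2.1% + 2.1770 × 4.4% = 11.68%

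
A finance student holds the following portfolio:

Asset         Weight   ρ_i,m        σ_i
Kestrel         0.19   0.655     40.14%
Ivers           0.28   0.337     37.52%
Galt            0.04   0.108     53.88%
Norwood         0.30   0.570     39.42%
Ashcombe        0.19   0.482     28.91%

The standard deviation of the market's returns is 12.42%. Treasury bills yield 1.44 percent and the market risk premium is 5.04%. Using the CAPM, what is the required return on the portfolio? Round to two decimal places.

8.81%

β_Kestrel = 0.655 × 40.14% / 12.42% = 2.1169
β_Ivers = 0.337 × 37.52% / 12.42% = 1.0181
β_Galt = 0.108 × 53.88% / 12.42% = 0.4685
β_Norwood = 0.570 × 39.42% / 12.42% = 1.8091
β_Ashcombe = 0.482 × 28.91% / 12.42% = 1.1220
β_P = Σ w_i β_i = 0.19×2.1169 + 0.28×1.0181 + 0.04×0.4685 + 0.30×1.8091 + 0.19×1.1220 = 1.4619
E(R_P) = R_f + β_P × MRP = 1.44% + 1.4619 × 5.04% = 8.81%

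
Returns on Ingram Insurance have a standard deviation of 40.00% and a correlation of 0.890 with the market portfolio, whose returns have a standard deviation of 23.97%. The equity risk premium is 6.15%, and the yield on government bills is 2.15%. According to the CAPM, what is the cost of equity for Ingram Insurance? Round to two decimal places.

11.28%

β = ρ × σ_i / σ_m = 0.890 × 40.00% / 23.97% = 1.4852
E(R) = 2.15% + 1.4852 × 6.15% = 11.28%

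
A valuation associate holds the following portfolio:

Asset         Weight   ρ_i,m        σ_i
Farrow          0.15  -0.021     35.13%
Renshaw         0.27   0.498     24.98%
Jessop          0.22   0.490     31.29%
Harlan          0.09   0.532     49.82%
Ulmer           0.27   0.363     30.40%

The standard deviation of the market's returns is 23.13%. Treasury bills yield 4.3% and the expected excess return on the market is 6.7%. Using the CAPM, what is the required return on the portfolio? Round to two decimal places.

7.77%

β_Farrow = -0.021 × 35.13% / 23.13% = -0.0319
β_Renshaw = 0.498 × 24.98% / 23.13% = 0.5378
β_Jessop = 0.490 × 31.29% / 23.13% = 0.6629
β_Harlan = 0.532 × 49.82% / 23.13% = 1.1459
β_Ulmer = 0.363 × 30.40% / 23.13% = 0.4771
β_P = Σ w_i β_i = 0.15×-0.0319 + 0.27×0.5378 + 0.22×0.6629 + 0.09×1.1459 + 0.27×0.4771 = 0.5182
E(R_P) = R_f + β_P × MRP = 4.3% + 0.5182 × 6.7% = 7.77%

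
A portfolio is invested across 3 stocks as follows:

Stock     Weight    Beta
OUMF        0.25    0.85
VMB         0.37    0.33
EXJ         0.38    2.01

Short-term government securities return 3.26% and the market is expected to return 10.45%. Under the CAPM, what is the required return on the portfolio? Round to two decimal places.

β_P = Σ w_i β_i = 0.25×0.85 + 0.37×0.33 + 0.38×2.01 = 1.0984
MRP = 10.45% − 3.26% = 7.19%
E(R_P) = R_f + β_P × MRP = 3.26% + 1.0984 × 7.19% = 11.16%

11.16%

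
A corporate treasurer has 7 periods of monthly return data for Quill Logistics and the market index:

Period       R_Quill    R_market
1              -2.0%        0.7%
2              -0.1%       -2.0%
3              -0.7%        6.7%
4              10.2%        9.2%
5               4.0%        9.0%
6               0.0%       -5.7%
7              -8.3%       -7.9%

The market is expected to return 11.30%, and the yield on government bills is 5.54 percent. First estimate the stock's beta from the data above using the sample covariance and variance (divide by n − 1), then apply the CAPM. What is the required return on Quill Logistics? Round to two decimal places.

9.15%

Mean R_i = (-2.0 − 0.1 − 0.7 + 10.2 + 4.0 + 0.0 − 8.3) / 7 = 0.4429%
Mean R_m = (0.7 − 2.0 + 6.7 + 9.2 + 9.0 − 5.7 − 7.9) / 7 = 1.4286%
Σ(R_i − R̄_i)(R_m − R̄_m) = 185.0914  ⇒  Cov = 185.0914 / 6 = 30.8486
Σ(R_m − R̄_m)² = 295.6343  ⇒  Var(R_m) = 295.6343 / 6 = 49.2724
β = Cov / Var(R_m) = 30.8486 / 49.2724 = 0.6261
MRP = 11.30% − 5.54% = 5.76%
E(R) = R_f + β × MRP = 5.54% + 0.6261 × 5.76% = 9.15%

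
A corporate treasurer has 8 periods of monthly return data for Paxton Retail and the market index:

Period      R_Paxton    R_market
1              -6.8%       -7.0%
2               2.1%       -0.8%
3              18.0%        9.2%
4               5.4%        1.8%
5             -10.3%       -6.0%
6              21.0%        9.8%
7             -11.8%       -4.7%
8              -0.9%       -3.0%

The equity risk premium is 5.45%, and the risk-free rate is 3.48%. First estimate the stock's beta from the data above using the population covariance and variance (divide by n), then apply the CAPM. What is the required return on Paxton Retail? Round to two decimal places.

Mean R_i = (-6.8 + 2.1 + 18.0 + 5.4 − 10.3 + 21.0 − 11.8 − 0.9) / 8 = 2.0875%
Mean R_m = (-7.0 − 0.8 + 9.2 + 1.8 − 6.0 + 9.8 − 4.7 − 3.0) / 8 = -0.0875%
Σ(R_i − R̄_i)(R_m − R̄_m) = 548.4613  ⇒  Cov = 548.4613 / 8 = 68.5577
Σ(R_m − R̄_m)² = 300.5888  ⇒  Var(R_m) = 300.5888 / 8 = 37.5736
β = Cov / Var(R_m) = 68.5577 / 37.5736 = 1.8246
E(R) = R_f + β × MRP = 3.48% + 1.8246 × 5.45% = 13.42%

13.42%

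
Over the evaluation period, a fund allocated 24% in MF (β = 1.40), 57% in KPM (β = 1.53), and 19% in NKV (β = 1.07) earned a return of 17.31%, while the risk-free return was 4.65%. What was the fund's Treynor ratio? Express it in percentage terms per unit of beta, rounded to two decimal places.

8.97%

β_P = 0.24×1.40 + 0.57×1.53 + 0.19×1.07 = 1.4114
Treynor = (R_P − R_f) / β_P = (17.31% − 4.65%) / 1.4114 = 12.66% / 1.4114 = 8.97%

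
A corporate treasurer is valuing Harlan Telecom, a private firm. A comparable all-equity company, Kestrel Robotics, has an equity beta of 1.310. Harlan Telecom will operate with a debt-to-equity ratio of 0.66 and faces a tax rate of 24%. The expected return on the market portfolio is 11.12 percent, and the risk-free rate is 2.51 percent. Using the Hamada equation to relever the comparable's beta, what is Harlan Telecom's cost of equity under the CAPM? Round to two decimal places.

β_L = β_U × [1 + (1 − t)(D/E)] = 1.310 × [1 + (1 − 0.24) × 0.66]
    = 1.310 × [1 + 0.76 × 0.66] = 1.310 × 1.5016 = 1.9671
MRP = 11.12% − 2.51% = 8.61%
E(R) = R_f + β_L × MRP = 2.51% + 1.9671 × 8.61% = 19.45%

19.45%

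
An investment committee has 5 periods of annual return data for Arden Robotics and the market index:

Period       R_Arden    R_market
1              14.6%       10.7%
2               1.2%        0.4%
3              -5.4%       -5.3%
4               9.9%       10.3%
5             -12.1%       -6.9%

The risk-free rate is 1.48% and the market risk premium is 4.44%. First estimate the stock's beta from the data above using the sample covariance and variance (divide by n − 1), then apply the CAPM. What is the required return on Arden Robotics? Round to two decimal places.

Mean R_i = (14.6 + 1.2 − 5.4 + 9.9 − 12.1) / 5 = 1.6400%
Mean R_m = (10.7 + 0.4 − 5.3 + 10.3 − 6.9) / 5 = 1.8400%
Σ(R_i − R̄_i)(R_m − R̄_m) = 355.6920  ⇒  Cov = 355.6920 / 4 = 88.9230
Σ(R_m − R̄_m)² = 279.5120  ⇒  Var(R_m) = 279.5120 / 4 = 69.8780
β = Cov / Var(R_m) = 88.9230 / 69.8780 = 1.2725
E(R) = R_f + β × MRP = 1.48% + 1.2725 × 4.44% = 7.13%

7.13%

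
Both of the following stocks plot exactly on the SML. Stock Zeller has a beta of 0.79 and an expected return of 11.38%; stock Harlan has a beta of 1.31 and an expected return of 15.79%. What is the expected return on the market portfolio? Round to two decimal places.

Both satisfy E(R) = R_f + β·MRP, so the slope of the SML is
MRP = (15.79% − 11.38%) / (1.31 − 0.79) = 4.41% / 0.52 = 8.4808%
R_f = E(R_Zeller) − β_Zeller·MRP = 11.38% − 0.79 × 8.4808% = 4.6802%
E(R_m) = R_f + MRP = 4.6802% + 8.4808% = 13.16%

13.16%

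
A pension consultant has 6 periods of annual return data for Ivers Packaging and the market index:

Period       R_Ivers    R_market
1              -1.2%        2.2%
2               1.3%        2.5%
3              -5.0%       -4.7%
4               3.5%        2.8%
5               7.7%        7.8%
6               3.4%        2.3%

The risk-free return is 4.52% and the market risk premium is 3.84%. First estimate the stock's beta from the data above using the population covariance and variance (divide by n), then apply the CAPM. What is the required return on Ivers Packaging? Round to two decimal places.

8.43%

Mean R_i = (-1.2 + 1.3 − 5.0 + 3.5 + 7.7 + 3.4) / 6 = 1.6167%
Mean R_m = (2.2 + 2.5 − 4.7 + 2.8 + 7.8 + 2.3) / 6 = 2.1500%
Σ(R_i − R̄_i)(R_m − R̄_m) = 80.9350  ⇒  Cov = 80.9350 / 6 = 13.4892
Σ(R_m − R̄_m)² = 79.4150  ⇒  Var(R_m) = 79.4150 / 6 = 13.2358
β = Cov / Var(R_m) = 13.4892 / 13.2358 = 1.0191
E(R) = R_f + β × MRP = 4.52% + 1.0191 × 3.84% = 8.43%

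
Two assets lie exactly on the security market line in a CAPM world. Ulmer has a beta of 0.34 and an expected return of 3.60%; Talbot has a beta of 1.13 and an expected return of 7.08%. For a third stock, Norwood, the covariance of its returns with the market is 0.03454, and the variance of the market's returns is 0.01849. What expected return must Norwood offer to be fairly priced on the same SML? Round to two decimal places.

10.33%

MRP = (7.08% − 3.60%) / (1.13 − 0.34) = 4.4051%
R_f = 3.60% − 0.34 × 4.4051% = 2.1023%
β_Norwood = Cov / Var(R_m) = 0.03454 / 0.01849 = 1.8680
E(R_Norwood) = R_f + β × MRP = 2.1023% + 1.8680 × 4.4051% = 10.33%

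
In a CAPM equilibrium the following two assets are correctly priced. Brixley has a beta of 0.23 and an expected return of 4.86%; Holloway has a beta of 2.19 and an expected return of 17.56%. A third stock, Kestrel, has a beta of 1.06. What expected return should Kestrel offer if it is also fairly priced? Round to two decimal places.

10.24%

MRP (SML slope) = (17.56% − 4.86%) / (2.19 − 0.23) = 12.70% / 1.96 = 6.4796%
R_f (intercept) = 4.86% − 0.23 × 6.4796% = 3.3697%
E(R_Kestrel) = R_f + β × MRP = 3.3697% + 1.06 × 6.4796% = 10.24%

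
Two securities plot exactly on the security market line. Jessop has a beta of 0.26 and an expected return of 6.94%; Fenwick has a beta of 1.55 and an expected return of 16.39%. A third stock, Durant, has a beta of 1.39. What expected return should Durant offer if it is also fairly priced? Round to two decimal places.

15.22%

MRP (SML slope) = (16.39% − 6.94%) / (1.55 − 0.26) = 9.45% / 1.29 = 7.3256%
R_f (intercept) = 6.94% − 0.26 × 7.3256% = 5.0353%
E(R_Durant) = R_f + β × MRP = 5.0353% + 1.39 × 7.3256% = 15.22%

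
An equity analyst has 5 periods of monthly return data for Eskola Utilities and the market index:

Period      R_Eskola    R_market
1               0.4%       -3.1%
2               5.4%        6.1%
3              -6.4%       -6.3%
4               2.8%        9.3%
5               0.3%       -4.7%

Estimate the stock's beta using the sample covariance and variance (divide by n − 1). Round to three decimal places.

Mean R_i = (0.4 + 5.4 − 6.4 + 2.8 + 0.3) / 5 = 0.5000%
Mean R_m = (-3.1 + 6.1 − 6.3 + 9.3 − 4.7) / 5 = 0.2600%
Σ(R_i − R̄_i)(R_m − R̄_m) = 96.0000  ⇒  Cov = 96.0000 / 4 = 24.0000
Σ(R_m − R̄_m)² = 194.7520  ⇒  Var(R_m) = 194.7520 / 4 = 48.6880
β = Cov / Var(R_m) = 24.0000 / 48.6880 = 0.4929

0.493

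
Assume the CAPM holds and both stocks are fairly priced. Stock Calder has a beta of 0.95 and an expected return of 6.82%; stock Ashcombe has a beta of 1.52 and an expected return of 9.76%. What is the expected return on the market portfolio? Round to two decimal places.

Both satisfy E(R) = R_f + β·MRP, so the slope of the SML is
MRP = (9.76% − 6.82%) / (1.52 − 0.95) = 2.94% / 0.57 = 5.1579%
R_f = E(R_Calder) − β_Calder·MRP = 6.82% − 0.95 × 5.1579% = 1.9200%
E(R_m) = R_f + MRP = 1.9200% + 5.1579% = 7.08%

7.08%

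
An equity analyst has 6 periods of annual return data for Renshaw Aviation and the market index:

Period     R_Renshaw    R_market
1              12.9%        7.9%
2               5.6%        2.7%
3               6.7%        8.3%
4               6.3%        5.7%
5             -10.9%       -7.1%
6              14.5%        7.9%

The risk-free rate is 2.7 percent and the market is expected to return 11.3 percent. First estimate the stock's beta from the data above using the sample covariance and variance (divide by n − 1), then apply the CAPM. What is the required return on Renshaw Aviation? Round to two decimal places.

Mean R_i = (12.9 + 5.6 + 6.7 + 6.3 − 10.9 + 14.5) / 6 = 5.8500%
Mean R_m = (7.9 + 2.7 + 8.3 + 5.7 − 7.1 + 7.9) / 6 = 4.2333%
Σ(R_i − R̄_i)(R_m − R̄_m) = 251.9000  ⇒  Cov = 251.9000 / 5 = 50.3800
Σ(R_m − R̄_m)² = 176.3733  ⇒  Var(R_m) = 176.3733 / 5 = 35.2747
β = Cov / Var(R_m) = 50.3800 / 35.2747 = 1.4282
MRP = 11.3% − 2.7% = 8.60%
E(R) = R_f + β × MRP = 2.7% + 1.4282 × 8.6% = 14.98%

14.98%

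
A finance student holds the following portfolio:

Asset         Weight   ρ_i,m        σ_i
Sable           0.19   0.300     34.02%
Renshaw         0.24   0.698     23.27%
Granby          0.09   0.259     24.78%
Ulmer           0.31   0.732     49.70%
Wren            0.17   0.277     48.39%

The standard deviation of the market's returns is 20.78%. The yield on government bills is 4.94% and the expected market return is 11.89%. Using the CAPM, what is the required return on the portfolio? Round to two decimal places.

11.62%

β_Sable = 0.300 × 34.02% / 20.78% = 0.4911
β_Renshaw = 0.698 × 23.27% / 20.78% = 0.7816
β_Granby = 0.259 × 24.78% / 20.78% = 0.3089
β_Ulmer = 0.732 × 49.70% / 20.78% = 1.7507
β_Wren = 0.277 × 48.39% / 20.78% = 0.6450
β_P = Σ w_i β_i = 0.19×0.4911 + 0.24×0.7816 + 0.09×0.3089 + 0.31×1.7507 + 0.17×0.6450 = 0.9611
MRP = 11.89% − 4.94% = 6.95%
E(R_P) = R_f + β_P × MRP = 4.94% + 0.9611 × 6.95% = 11.62%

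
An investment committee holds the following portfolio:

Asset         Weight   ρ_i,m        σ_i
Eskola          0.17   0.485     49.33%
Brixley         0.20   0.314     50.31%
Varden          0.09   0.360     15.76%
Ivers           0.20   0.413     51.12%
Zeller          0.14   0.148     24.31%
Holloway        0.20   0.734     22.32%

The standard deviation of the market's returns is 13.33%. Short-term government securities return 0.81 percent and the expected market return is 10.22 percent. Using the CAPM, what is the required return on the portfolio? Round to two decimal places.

11.92%

β_Eskola = 0.485 × 49.33% / 13.33% = 1.7948
β_Brixley = 0.314 × 50.31% / 13.33% = 1.1851
β_Varden = 0.360 × 15.76% / 13.33% = 0.4256
β_Ivers = 0.413 × 51.12% / 13.33% = 1.5838
β_Zeller = 0.148 × 24.31% / 13.33% = 0.2699
β_Holloway = 0.734 × 22.32% / 13.33% = 1.2290
β_P = Σ w_i β_i = 0.17×1.7948 + 0.20×1.1851 + 0.09×0.4256 + 0.20×1.5838 + 0.14×0.2699 + 0.20×1.2290 = 1.1808
MRP = 10.22% − 0.81% = 9.41%
E(R_P) = R_f + β_P × MRP = 0.81% + 1.1808 × 9.41% = 11.92%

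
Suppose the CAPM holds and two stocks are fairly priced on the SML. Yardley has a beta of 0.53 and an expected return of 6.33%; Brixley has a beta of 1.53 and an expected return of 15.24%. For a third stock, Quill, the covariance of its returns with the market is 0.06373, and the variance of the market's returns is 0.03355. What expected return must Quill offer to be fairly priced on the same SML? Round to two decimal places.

MRP = (15.24% − 6.33%) / (1.53 − 0.53) = 8.9100%
R_f = 6.33% − 0.53 × 8.9100% = 1.6077%
β_Quill = Cov / Var(R_m) = 0.06373 / 0.03355 = 1.8996
E(R_Quill) = R_f + β × MRP = 1.6077% + 1.8996 × 8.9100% = 18.53%

18.53%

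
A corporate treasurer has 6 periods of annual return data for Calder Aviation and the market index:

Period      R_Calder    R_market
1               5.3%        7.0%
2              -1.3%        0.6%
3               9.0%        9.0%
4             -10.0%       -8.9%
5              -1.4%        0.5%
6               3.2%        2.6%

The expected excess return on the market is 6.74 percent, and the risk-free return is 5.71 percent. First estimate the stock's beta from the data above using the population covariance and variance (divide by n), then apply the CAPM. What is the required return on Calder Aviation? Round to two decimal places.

Mean R_i = (5.3 − 1.3 + 9.0 − 10.0 − 1.4 + 3.2) / 6 = 0.8000%
Mean R_m = (7.0 + 0.6 + 9.0 − 8.9 + 0.5 + 2.6) / 6 = 1.8000%
Σ(R_i − R̄_i)(R_m − R̄_m) = 205.3000  ⇒  Cov = 205.3000 / 6 = 34.2167
Σ(R_m − R̄_m)² = 197.1400  ⇒  Var(R_m) = 197.1400 / 6 = 32.8567
β = Cov / Var(R_m) = 34.2167 / 32.8567 = 1.0414
E(R) = R_f + β × MRP = 5.71% + 1.0414 × 6.74% = 12.73%

12.73%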